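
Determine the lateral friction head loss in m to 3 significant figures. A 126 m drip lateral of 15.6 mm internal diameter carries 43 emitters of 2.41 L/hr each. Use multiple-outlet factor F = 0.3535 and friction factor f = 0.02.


Approach: apply Darcy-Weisbach with the multiple-outlet F-factor, Q = n*q/(3600*1000) m^3/s; v = Q/A; hf = F*f*(L/D)*(v^2/(2g)).
Q = 43*2.41/(3600*1000) = 2.8786e-05 m^3/s
A = pi*(15.6e-3/2)^2 = 1.9113e-04 m^2, so v = Q/A = 0.15061 m/s
hf = 0.3535*0.02*(126/0.0156)*(0.15061^2/(2*9.81)) = 0.0660 m
Therefore the lateral friction head loss = 0.0660 m.


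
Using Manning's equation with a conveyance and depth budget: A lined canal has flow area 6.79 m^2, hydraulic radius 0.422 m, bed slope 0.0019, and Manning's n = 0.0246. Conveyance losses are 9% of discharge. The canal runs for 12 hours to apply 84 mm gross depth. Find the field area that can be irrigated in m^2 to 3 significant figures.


Approach: apply Manning's equation with a conveyance and depth budget, Q = (1/n)*A*R^(2/3)*S^(1/2); Q_field = Q*(1-loss); Area = Q_field*t/(d/1000).
Step 1 — canal discharge (Manning's equation):
  Q = (1/0.0246) * 6.79 * 0.422^(2/3) * 0.0019^(1/2) = 6.7689 m^3/s
Step 2 — delivered flow: Q_field = 6.7689*(1 - 9/100) = 6.1597 m^3/s
Step 3 — volume delivered: V = 6.1597 * 12*3600 = 266100 m^3
Step 4 — area served: A = V / (depth/1000) = 266100 / 0.084 = 3170000 m^2
Therefore the field area that can be irrigated = 3170000 m^2.


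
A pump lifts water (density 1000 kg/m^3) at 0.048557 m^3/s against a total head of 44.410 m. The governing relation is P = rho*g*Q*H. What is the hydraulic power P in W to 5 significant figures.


P = 1000 * 9.81 * 0.048557 * 44.410 = 21154 W
Therefore the hydraulic power P = 21154 W.


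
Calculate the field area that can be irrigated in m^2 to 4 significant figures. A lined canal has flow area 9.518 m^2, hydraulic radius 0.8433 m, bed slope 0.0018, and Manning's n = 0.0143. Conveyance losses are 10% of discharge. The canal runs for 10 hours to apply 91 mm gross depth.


Approach: apply Manning's equation with a conveyance and depth budget, Q = (1/n)*A*R^(2/3)*S^(1/2); Q_field = Q*(1-loss); Area = Q_field*t/(d/1000).
Step 1 — canal discharge (Manning's equation):
  Q = (1/0.0143) * 9.518 * 0.8433^(2/3) * 0.0018^(1/2) = 25.2058 m^3/s
Step 2 — delivered flow: Q_field = 25.2058*(1 - 10/100) = 22.6852 m^3/s
Step 3 — volume delivered: V = 22.6852 * 10*3600 = 816668 m^3
Step 4 — area served: A = V / (depth/1000) = 816668 / 0.091 = 8974000 m^2
Therefore the field area that can be irrigated = 8974000 m^2.


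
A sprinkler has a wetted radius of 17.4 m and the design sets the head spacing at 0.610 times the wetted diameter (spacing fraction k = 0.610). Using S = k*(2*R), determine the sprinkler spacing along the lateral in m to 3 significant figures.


S = 0.610 * (2 * 17.4) = 21.2 m
Therefore the sprinkler spacing along the lateral = 21.2 m.


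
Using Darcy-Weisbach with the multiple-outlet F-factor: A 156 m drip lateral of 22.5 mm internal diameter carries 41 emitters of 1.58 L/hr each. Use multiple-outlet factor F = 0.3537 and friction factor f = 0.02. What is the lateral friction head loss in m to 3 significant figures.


Approach: apply Darcy-Weisbach with the multiple-outlet F-factor, Q = n*q/(3600*1000) m^3/s; v = Q/A; hf = F*f*(L/D)*(v^2/(2g)).
Q = 41*1.58/(3600*1000) = 1.7994e-05 m^3/s
A = pi*(22.5e-3/2)^2 = 3.9761e-04 m^2, so v = Q/A = 0.045257 m/s
hf = 0.3537*0.02*(156/0.0225)*(0.045257^2/(2*9.81)) = 0.00512 m
Therefore the lateral friction head loss = 0.00512 m.


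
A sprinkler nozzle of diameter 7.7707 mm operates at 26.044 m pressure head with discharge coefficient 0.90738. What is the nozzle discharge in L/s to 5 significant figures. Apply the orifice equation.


Approach: apply the orifice equation, Q = Cd*A*sqrt(2*g*h), A = pi*(d/2)^2.
A = pi*(7.7707e-3/2)^2 = 4.742531e-05 m^2
Q = 0.90738 * 4.742531e-05 * sqrt(2*9.81*26.044) * 1000 = 0.97275 L/s
Therefore the nozzle discharge = 0.97275 L/s.


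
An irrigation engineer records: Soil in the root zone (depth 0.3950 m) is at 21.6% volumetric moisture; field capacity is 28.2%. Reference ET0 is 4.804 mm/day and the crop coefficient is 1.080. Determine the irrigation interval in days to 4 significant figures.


Approach: apply soil-water budget scheduling, SMD = (FC-theta)/100*depth*1000; ETc = ET0*Kc; interval = SMD/ETc.
Step 1 — soil moisture deficit:
  SMD = (28.2 - 21.6)/100 * 0.3950 * 1000 = 26.0700 mm
Step 2 — daily crop ET (ETc = ET0*Kc):
  ETc = 4.804 * 1.080 = 5.18832 mm/day
Step 3 — irrigation interval (SMD/ETc):
  interval = 26.0700 / 5.18832 = 5.025 days
Therefore the irrigation interval = 5.025 days.


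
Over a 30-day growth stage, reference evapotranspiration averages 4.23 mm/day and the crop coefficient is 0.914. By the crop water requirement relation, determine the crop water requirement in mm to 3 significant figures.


Approach: apply the crop water requirement relation, CWR = ET0 * Kc * days.
CWR = 4.23 * 0.914 * 30 = 116 mm
Therefore the crop water requirement = 116 mm.


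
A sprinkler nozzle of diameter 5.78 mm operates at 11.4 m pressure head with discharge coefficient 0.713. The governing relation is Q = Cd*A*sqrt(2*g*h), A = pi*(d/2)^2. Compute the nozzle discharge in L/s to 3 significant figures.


A = pi*(5.78e-3/2)^2 = 2.6239e-05 m^2
Q = 0.713 * 2.6239e-05 * sqrt(2*9.81*11.4) * 1000 = 0.280 L/s
Therefore the nozzle discharge = 0.280 L/s.


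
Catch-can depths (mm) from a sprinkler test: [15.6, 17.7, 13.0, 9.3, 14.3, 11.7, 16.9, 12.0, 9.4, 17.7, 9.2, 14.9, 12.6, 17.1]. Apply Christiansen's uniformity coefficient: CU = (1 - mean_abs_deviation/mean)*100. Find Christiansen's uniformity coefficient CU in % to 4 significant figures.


mean = 13.6714 mm
mean |d_i - mean| = 2.64286 mm
CU = (1 - 2.64286/13.6714)*100 = 80.67 %
Therefore Christiansen's uniformity coefficient CU = 80.67 %.


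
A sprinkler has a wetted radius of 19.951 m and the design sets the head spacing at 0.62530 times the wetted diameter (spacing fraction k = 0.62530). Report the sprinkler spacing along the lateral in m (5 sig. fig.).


Approach: apply the sprinkler spacing rule (spacing as a fraction of wetted diameter), S = k*(2*R).
S = 0.62530 * (2 * 19.951) = 24.951 m
Therefore the sprinkler spacing along the lateral = 24.951 m.


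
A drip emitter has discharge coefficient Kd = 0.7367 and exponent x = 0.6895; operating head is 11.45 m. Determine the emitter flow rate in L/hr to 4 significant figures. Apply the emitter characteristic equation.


Approach: apply the emitter characteristic equation, q = Kd * h^x.
q = 0.7367 * 11.45^0.6895 = 3.957 L/hr
Therefore the emitter flow rate = 3.957 L/hr.


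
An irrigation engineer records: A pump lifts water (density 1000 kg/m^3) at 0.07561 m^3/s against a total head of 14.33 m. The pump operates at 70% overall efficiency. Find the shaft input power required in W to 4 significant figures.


Approach: apply hydraulic power then efficiency conversion, P = rho*g*Q*H; P_in = P/eta.
Step 1 — hydraulic power (P = rho*g*Q*H):
  P = 1000 * 9.81 * 0.07561 * 14.33 = 10629.0 W
Step 2 — input power: P_in = P/eta = 10629.0 / 0.7 = 15180 W
Therefore the shaft input power required = 15180 W.


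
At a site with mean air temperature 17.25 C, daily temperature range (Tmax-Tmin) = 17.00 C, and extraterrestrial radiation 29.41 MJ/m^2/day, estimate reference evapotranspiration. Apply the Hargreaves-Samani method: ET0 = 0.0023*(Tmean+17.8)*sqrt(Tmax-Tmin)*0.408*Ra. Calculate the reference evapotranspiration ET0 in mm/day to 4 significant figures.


ET0 = 0.0023*(17.25+17.8)*sqrt(17.00)*0.408*29.41 = 3.988 mm/day
Therefore the reference evapotranspiration ET0 = 3.988 mm/day.


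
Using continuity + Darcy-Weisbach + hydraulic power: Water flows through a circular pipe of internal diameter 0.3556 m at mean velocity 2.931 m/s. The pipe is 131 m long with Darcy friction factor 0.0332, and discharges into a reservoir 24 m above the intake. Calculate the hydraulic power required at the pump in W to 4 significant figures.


Approach: apply continuity + Darcy-Weisbach + hydraulic power, Q = A*v; hf = f*(L/D)*(v^2/(2g)); H = static + hf; P = rho*g*Q*H.
Step 1 — flow rate (continuity, Q = A*v):
  A = pi*(0.3556/2)^2 = 0.0993147 m^2
  Q = 0.0993147 * 2.931 = 0.291091 m^3/s
Step 2 — friction head loss (Darcy-Weisbach):
  hf = 0.0332 * (131/0.3556) * (2.931^2 / (2*9.81))
  hf = 5.35526 m
Step 3 — total head: H = 24 + 5.35526 = 29.3553 m
Step 4 — hydraulic power (P = rho*g*Q*H):
  P = 1000 * 9.81 * 0.291091 * 29.3553 = 83830 W
Therefore the hydraulic power required at the pump = 83830 W.


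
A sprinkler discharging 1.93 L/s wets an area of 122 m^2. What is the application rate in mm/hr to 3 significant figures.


Approach: apply the application rate relation, rate = (Q/A)*3600.
rate = (1.93 / 122) * 3600 = 57.0 mm/hr
Therefore the application rate = 57.0 mm/hr.


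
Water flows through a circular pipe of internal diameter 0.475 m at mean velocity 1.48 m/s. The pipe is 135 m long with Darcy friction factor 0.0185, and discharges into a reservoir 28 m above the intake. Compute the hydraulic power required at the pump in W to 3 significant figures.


Approach: apply continuity + Darcy-Weisbach + hydraulic power, Q = A*v; hf = f*(L/D)*(v^2/(2g)); H = static + hf; P = rho*g*Q*H.
Step 1 — flow rate (continuity, Q = A*v):
  A = pi*(0.475/2)^2 = 0.17721 m^2
  Q = 0.17721 * 1.48 = 0.26226 m^3/s
Step 2 — friction head loss (Darcy-Weisbach):
  hf = 0.0185 * (135/0.475) * (1.48^2 / (2*9.81))
  hf = 0.58700 m
Step 3 — total head: H = 28 + 0.58700 = 28.587 m
Step 4 — hydraulic power (P = rho*g*Q*H):
  P = 1000 * 9.81 * 0.26226 * 28.587 = 73500 W
Therefore the hydraulic power required at the pump = 73500 W.


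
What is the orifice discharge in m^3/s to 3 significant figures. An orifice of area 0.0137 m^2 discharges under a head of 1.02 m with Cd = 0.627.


Approach: apply the orifice equation, Q = Cd*A*sqrt(2*g*h).
Q = 0.627 * 0.0137 * sqrt(2*9.81*1.02) = 0.0384 m^3/s
Therefore the orifice discharge = 0.0384 m^3/s.


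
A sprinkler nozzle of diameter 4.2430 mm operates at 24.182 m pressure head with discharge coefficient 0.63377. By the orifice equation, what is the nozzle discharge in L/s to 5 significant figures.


Approach: apply the orifice equation, Q = Cd*A*sqrt(2*g*h), A = pi*(d/2)^2.
A = pi*(4.2430e-3/2)^2 = 1.413956e-05 m^2
Q = 0.63377 * 1.413956e-05 * sqrt(2*9.81*24.182) * 1000 = 0.19519 L/s
Therefore the nozzle discharge = 0.19519 L/s.


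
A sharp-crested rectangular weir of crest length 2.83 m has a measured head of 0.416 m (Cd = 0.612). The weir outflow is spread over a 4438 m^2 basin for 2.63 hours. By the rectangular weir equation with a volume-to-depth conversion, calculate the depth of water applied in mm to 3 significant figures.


Approach: apply the rectangular weir equation with a volume-to-depth conversion, Q = (2/3)*Cd*L*sqrt(2g)*H^1.5; d = Q*t/A * 1000.
Step 1 — weir discharge:
  Q = (2/3)*0.612*2.83*sqrt(2*9.81)*0.416^1.5 = 1.3723 m^3/s
Step 2 — volume: V = 1.3723 * 2.63*3600 = 12993 m^3
Step 3 — depth: d = V/A * 1000 = 12993/4438 * 1000 = 2930 mm
Therefore the depth of water applied = 2930 mm.


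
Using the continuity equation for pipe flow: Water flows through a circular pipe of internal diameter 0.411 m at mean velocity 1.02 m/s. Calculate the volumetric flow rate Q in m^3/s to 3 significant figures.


Approach: apply the continuity equation for pipe flow, Q = A * v with A = pi*(D/2)^2.
A = pi*(0.411/2)^2 = 0.13267 m^2
Q = 0.13267 * 1.02 = 0.135 m^3/s
Therefore the volumetric flow rate Q = 0.135 m^3/s.


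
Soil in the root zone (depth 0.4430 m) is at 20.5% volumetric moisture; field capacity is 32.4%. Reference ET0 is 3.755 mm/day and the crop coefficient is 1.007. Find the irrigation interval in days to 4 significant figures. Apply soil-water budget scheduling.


Approach: apply soil-water budget scheduling, SMD = (FC-theta)/100*depth*1000; ETc = ET0*Kc; interval = SMD/ETc.
Step 1 — soil moisture deficit:
  SMD = (32.4 - 20.5)/100 * 0.4430 * 1000 = 52.7170 mm
Step 2 — daily crop ET (ETc = ET0*Kc):
  ETc = 3.755 * 1.007 = 3.78128 mm/day
Step 3 — irrigation interval (SMD/ETc):
  interval = 52.7170 / 3.78128 = 13.94 days
Therefore the irrigation interval = 13.94 days.


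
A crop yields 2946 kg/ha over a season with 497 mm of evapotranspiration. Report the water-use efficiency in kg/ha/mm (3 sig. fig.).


Approach: apply the water-use efficiency ratio, WUE = yield/ET.
WUE = 2946 / 497 = 5.93 kg/ha/mm
Therefore the water-use efficiency = 5.93 kg/ha/mm.


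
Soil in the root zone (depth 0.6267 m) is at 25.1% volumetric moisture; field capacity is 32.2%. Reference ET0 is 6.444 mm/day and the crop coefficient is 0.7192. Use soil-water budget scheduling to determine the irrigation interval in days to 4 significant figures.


Approach: apply soil-water budget scheduling, SMD = (FC-theta)/100*depth*1000; ETc = ET0*Kc; interval = SMD/ETc.
Step 1 — soil moisture deficit:
  SMD = (32.2 - 25.1)/100 * 0.6267 * 1000 = 44.4957 mm
Step 2 — daily crop ET (ETc = ET0*Kc):
  ETc = 6.444 * 0.7192 = 4.63452 mm/day
Step 3 — irrigation interval (SMD/ETc):
  interval = 44.4957 / 4.63452 = 9.601 days
Therefore the irrigation interval = 9.601 days.


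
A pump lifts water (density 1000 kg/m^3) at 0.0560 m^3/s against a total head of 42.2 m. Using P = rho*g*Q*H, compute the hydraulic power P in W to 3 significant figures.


P = 1000 * 9.81 * 0.0560 * 42.2 = 23200 W
Therefore the hydraulic power P = 23200 W.


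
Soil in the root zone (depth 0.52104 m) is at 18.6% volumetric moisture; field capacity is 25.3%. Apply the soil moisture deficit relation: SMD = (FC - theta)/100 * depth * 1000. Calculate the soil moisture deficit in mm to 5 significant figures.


SMD = (25.3 - 18.6)/100 * 0.52104 * 1000 = 34.910 mm
Therefore the soil moisture deficit = 34.910 mm.


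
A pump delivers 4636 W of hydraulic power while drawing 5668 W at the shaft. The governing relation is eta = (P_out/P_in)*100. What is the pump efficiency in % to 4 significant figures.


eta = (4636 / 5668) * 100 = 81.79 %
Therefore the pump efficiency = 81.79 %.


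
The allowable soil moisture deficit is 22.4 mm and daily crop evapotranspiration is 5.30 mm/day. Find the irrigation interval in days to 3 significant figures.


Approach: apply the irrigation interval relation, interval = SMD / ETc.
interval = 22.4 / 5.30 = 4.23 days
Therefore the irrigation interval = 4.23 days.


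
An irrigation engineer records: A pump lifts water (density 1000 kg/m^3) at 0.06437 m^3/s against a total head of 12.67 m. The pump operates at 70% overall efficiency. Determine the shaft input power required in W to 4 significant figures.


Approach: apply hydraulic power then efficiency conversion, P = rho*g*Q*H; P_in = P/eta.
Step 1 — hydraulic power (P = rho*g*Q*H):
  P = 1000 * 9.81 * 0.06437 * 12.67 = 8000.72 W
Step 2 — input power: P_in = P/eta = 8000.72 / 0.7 = 11430 W
Therefore the shaft input power required = 11430 W.


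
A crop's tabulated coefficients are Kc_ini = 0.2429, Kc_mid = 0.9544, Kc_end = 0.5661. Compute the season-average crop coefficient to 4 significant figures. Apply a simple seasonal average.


Approach: apply a simple seasonal average, Kc_avg = (Kc_ini + Kc_mid + Kc_end)/3.
Kc_avg = (0.2429 + 0.9544 + 0.5661)/3 = 0.5878
Therefore the season-average crop coefficient = 0.5878.


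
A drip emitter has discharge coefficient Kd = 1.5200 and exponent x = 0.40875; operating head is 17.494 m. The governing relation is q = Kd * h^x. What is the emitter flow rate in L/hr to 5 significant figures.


q = 1.5200 * 17.494^0.40875 = 4.8964 L/hr
Therefore the emitter flow rate = 4.8964 L/hr.


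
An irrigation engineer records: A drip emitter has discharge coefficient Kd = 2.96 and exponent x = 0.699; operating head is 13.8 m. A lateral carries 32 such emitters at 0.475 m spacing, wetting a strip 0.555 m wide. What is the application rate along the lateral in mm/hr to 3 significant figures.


Approach: apply the emitter equation with a lateral mass balance, q = Kd*h^x; Q = n*q; rate = Q/(n*spacing*width).
Step 1 — single emitter flow (q = Kd*h^x):
  q = 2.96 * 13.8^0.699 = 18.538 L/hr
Step 2 — total lateral flow: Q = 32 * 18.538 = 593.22 L/hr
Step 3 — wetted area: A = 32 * 0.475 * 0.555 = 8.4360 m^2
Step 4 — application rate: Q/A = 593.22/8.4360 = 70.3 mm/hr
Therefore the application rate along the lateral = 70.3 mm/hr.


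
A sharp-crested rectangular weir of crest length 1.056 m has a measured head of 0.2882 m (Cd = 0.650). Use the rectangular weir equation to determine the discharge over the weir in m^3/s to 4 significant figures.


Approach: apply the rectangular weir equation, Q = (2/3)*Cd*L*sqrt(2g)*H^1.5.
Q = (2/3)*0.650*1.056*sqrt(2*9.81)*0.2882^1.5 = 0.3136 m^3/s
Therefore the discharge over the weir = 0.3136 m^3/s.


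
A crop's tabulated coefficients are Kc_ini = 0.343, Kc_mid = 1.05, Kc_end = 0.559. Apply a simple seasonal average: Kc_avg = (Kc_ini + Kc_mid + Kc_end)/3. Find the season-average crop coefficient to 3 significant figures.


Kc_avg = (0.343 + 1.05 + 0.559)/3 = 0.651
Therefore the season-average crop coefficient = 0.651.


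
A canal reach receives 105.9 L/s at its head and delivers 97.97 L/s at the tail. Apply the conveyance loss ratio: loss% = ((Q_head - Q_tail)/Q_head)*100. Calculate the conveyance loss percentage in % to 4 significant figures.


loss = ((105.9 - 97.97)/105.9)*100 = 7.488 %
Therefore the conveyance loss percentage = 7.488 %.


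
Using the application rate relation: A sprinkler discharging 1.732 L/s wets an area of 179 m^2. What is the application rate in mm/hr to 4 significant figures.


Approach: apply the application rate relation, rate = (Q/A)*3600.
rate = (1.732 / 179) * 3600 = 34.83 mm/hr
Therefore the application rate = 34.83 mm/hr.


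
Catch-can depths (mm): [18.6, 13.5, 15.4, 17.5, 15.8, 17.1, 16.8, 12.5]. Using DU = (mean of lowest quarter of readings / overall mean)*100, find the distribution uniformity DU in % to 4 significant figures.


sorted lowest 2 of 8: [12.5, 13.5] -> mean = 13.0000 mm
overall mean = 15.9000 mm
DU = (13.0000/15.9000)*100 = 81.76 %
Therefore the distribution uniformity DU = 81.76 %.


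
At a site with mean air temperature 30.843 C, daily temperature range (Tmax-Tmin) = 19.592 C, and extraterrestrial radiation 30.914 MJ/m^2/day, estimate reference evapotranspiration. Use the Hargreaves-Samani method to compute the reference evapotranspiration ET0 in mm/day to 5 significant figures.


Approach: apply the Hargreaves-Samani method, ET0 = 0.0023*(Tmean+17.8)*sqrt(Tmax-Tmin)*0.408*Ra.
ET0 = 0.0023*(30.843+17.8)*sqrt(19.592)*0.408*30.914 = 6.2460 mm/day
Therefore the reference evapotranspiration ET0 = 6.2460 mm/day.


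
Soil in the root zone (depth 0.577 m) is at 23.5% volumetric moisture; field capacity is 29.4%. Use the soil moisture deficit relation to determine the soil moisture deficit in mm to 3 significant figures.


Approach: apply the soil moisture deficit relation, SMD = (FC - theta)/100 * depth * 1000.
SMD = (29.4 - 23.5)/100 * 0.577 * 1000 = 34.0 mm
Therefore the soil moisture deficit = 34.0 mm.


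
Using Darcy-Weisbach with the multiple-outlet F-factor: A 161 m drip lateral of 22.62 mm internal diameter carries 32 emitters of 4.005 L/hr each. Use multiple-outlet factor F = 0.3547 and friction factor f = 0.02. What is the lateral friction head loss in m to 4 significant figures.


Approach: apply Darcy-Weisbach with the multiple-outlet F-factor, Q = n*q/(3600*1000) m^3/s; v = Q/A; hf = F*f*(L/D)*(v^2/(2g)).
Q = 32*4.005/(3600*1000) = 3.56000e-05 m^3/s
A = pi*(22.62e-3/2)^2 = 4.01860e-04 m^2, so v = Q/A = 0.0885880 m/s
hf = 0.3547*0.02*(161/0.02262)*(0.0885880^2/(2*9.81)) = 0.02020 m
Therefore the lateral friction head loss = 0.02020 m.


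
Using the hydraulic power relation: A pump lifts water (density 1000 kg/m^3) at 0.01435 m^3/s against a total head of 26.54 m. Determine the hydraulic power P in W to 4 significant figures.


Approach: apply the hydraulic power relation, P = rho*g*Q*H.
P = 1000 * 9.81 * 0.01435 * 26.54 = 3736 W
Therefore the hydraulic power P = 3736 W.


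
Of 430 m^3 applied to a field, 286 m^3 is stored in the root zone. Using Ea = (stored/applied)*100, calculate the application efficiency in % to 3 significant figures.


Ea = (286/430)*100 = 66.5 %
Therefore the application efficiency = 66.5 %.


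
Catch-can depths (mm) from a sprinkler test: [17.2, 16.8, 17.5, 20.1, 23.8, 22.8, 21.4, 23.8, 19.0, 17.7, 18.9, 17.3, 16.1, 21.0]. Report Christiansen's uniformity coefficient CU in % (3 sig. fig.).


Approach: apply Christiansen's uniformity coefficient, CU = (1 - mean_abs_deviation/mean)*100.
mean = 19.529 mm
mean |d_i - mean| = 2.2469 mm
CU = (1 - 2.2469/19.529)*100 = 88.5 %
Therefore Christiansen's uniformity coefficient CU = 88.5 %.


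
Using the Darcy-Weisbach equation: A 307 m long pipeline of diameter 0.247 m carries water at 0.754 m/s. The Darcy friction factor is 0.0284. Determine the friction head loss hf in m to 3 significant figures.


Approach: apply the Darcy-Weisbach equation, hf = f*(L/D)*(v^2/(2g)).
hf = 0.0284 * (307/0.247) * (0.754^2 / (2*9.81))
hf = 1.02 m
Therefore the friction head loss hf = 1.02 m.


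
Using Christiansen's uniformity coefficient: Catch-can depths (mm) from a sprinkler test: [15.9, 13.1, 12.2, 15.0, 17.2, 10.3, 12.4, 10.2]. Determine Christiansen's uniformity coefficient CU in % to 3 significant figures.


Approach: apply Christiansen's uniformity coefficient, CU = (1 - mean_abs_deviation/mean)*100.
mean = 13.287 mm
mean |d_i - mean| = 2.0594 mm
CU = (1 - 2.0594/13.287)*100 = 84.5 %
Therefore Christiansen's uniformity coefficient CU = 84.5 %.


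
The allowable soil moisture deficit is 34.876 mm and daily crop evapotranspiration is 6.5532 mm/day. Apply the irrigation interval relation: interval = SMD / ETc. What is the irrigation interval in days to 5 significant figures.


interval = 34.876 / 6.5532 = 5.3220 days
Therefore the irrigation interval = 5.3220 days.


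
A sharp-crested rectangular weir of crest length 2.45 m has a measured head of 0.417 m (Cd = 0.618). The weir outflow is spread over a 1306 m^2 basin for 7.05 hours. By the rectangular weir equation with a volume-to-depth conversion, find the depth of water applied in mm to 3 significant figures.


Approach: apply the rectangular weir equation with a volume-to-depth conversion, Q = (2/3)*Cd*L*sqrt(2g)*H^1.5; d = Q*t/A * 1000.
Step 1 — weir discharge:
  Q = (2/3)*0.618*2.45*sqrt(2*9.81)*0.417^1.5 = 1.2040 m^3/s
Step 2 — volume: V = 1.2040 * 7.05*3600 = 30557 m^3
Step 3 — depth: d = V/A * 1000 = 30557/1306 * 1000 = 23400 mm
Therefore the depth of water applied = 23400 mm.


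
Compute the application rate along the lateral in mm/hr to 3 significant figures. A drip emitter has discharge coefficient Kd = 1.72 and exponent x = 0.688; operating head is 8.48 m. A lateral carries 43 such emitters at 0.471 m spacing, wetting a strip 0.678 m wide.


Approach: apply the emitter equation with a lateral mass balance, q = Kd*h^x; Q = n*q; rate = Q/(n*spacing*width).
Step 1 — single emitter flow (q = Kd*h^x):
  q = 1.72 * 8.48^0.688 = 7.4863 L/hr
Step 2 — total lateral flow: Q = 43 * 7.4863 = 321.91 L/hr
Step 3 — wetted area: A = 43 * 0.471 * 0.678 = 13.732 m^2
Step 4 — application rate: Q/A = 321.91/13.732 = 23.4 mm/hr
Therefore the application rate along the lateral = 23.4 mm/hr.


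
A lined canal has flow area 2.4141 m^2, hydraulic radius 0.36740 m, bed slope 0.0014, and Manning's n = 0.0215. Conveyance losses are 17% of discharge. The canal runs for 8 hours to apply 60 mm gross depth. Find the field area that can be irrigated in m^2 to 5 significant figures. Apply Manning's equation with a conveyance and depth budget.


Approach: apply Manning's equation with a conveyance and depth budget, Q = (1/n)*A*R^(2/3)*S^(1/2); Q_field = Q*(1-loss); Area = Q_field*t/(d/1000).
Step 1 — canal discharge (Manning's equation):
  Q = (1/0.0215) * 2.4141 * 0.36740^(2/3) * 0.0014^(1/2) = 2.155131 m^3/s
Step 2 — delivered flow: Q_field = 2.155131*(1 - 17/100) = 1.788758 m^3/s
Step 3 — volume delivered: V = 1.788758 * 8*3600 = 51516.24 m^3
Step 4 — area served: A = V / (depth/1000) = 51516.24 / 0.06 = 858600 m^2
Therefore the field area that can be irrigated = 858600 m^2.


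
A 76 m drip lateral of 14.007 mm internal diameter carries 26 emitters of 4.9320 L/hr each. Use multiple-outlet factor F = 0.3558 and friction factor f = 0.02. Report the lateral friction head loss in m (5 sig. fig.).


Approach: apply Darcy-Weisbach with the multiple-outlet F-factor, Q = n*q/(3600*1000) m^3/s; v = Q/A; hf = F*f*(L/D)*(v^2/(2g)).
Q = 26*4.9320/(3600*1000) = 3.562000e-05 m^3/s
A = pi*(14.007e-3/2)^2 = 1.540920e-04 m^2, so v = Q/A = 0.2311606 m/s
hf = 0.3558*0.02*(76/0.014007)*(0.2311606^2/(2*9.81)) = 0.10516 m
Therefore the lateral friction head loss = 0.10516 m.


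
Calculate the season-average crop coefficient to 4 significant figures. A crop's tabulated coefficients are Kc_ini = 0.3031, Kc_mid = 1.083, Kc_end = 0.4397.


Approach: apply a simple seasonal average, Kc_avg = (Kc_ini + Kc_mid + Kc_end)/3.
Kc_avg = (0.3031 + 1.083 + 0.4397)/3 = 0.6086
Therefore the season-average crop coefficient = 0.6086.


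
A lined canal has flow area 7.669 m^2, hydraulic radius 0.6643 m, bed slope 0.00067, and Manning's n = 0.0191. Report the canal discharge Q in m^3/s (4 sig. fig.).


Approach: apply Manning's equation, Q = (1/n)*A*R^(2/3)*S^(1/2).
Q = (1/0.0191) * 7.669 * 0.6643^(2/3) * 0.00067^(1/2) = 7.913 m^3/s
Therefore the canal discharge Q = 7.913 m^3/s.


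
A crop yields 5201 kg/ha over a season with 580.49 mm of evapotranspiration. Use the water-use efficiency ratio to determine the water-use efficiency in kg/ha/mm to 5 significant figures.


Approach: apply the water-use efficiency ratio, WUE = yield/ET.
WUE = 5201 / 580.49 = 8.9597 kg/ha/mm
Therefore the water-use efficiency = 8.9597 kg/ha/mm.


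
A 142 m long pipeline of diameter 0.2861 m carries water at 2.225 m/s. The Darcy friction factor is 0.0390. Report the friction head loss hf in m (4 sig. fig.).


Approach: apply the Darcy-Weisbach equation, hf = f*(L/D)*(v^2/(2g)).
hf = 0.0390 * (142/0.2861) * (2.225^2 / (2*9.81))
hf = 4.884 m
Therefore the friction head loss hf = 4.884 m.


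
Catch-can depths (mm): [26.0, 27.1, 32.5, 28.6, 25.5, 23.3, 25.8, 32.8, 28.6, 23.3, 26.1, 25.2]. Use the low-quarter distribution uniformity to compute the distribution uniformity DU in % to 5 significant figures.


Approach: apply the low-quarter distribution uniformity, DU = (mean of lowest quarter of readings / overall mean)*100.
sorted lowest 3 of 12: [23.3, 23.3, 25.2] -> mean = 23.93333 mm
overall mean = 27.06667 mm
DU = (23.93333/27.06667)*100 = 88.424 %
Therefore the distribution uniformity DU = 88.424 %.


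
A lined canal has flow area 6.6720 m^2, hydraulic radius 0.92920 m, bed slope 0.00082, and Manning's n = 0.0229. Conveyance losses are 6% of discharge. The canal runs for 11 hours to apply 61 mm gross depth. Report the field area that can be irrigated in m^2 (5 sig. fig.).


Approach: apply Manning's equation with a conveyance and depth budget, Q = (1/n)*A*R^(2/3)*S^(1/2); Q_field = Q*(1-loss); Area = Q_field*t/(d/1000).
Step 1 — canal discharge (Manning's equation):
  Q = (1/0.0229) * 6.6720 * 0.92920^(2/3) * 0.00082^(1/2) = 7.944507 m^3/s
Step 2 — delivered flow: Q_field = 7.944507*(1 - 6/100) = 7.467837 m^3/s
Step 3 — volume delivered: V = 7.467837 * 11*3600 = 295726.3 m^3
Step 4 — area served: A = V / (depth/1000) = 295726.3 / 0.061 = 4848000 m^2
Therefore the field area that can be irrigated = 4848000 m^2.


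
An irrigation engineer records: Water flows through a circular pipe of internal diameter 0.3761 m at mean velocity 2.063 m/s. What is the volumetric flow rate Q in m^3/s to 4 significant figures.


Approach: apply the continuity equation for pipe flow, Q = A * v with A = pi*(D/2)^2.
A = pi*(0.3761/2)^2 = 0.111096 m^2
Q = 0.111096 * 2.063 = 0.2292 m^3/s
Therefore the volumetric flow rate Q = 0.2292 m^3/s.


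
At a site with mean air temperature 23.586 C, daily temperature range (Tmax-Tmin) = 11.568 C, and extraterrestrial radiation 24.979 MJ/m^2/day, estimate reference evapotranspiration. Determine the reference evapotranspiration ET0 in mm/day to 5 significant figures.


Approach: apply the Hargreaves-Samani method, ET0 = 0.0023*(Tmean+17.8)*sqrt(Tmax-Tmin)*0.408*Ra.
ET0 = 0.0023*(23.586+17.8)*sqrt(11.568)*0.408*24.979 = 3.2995 mm/day
Therefore the reference evapotranspiration ET0 = 3.2995 mm/day.


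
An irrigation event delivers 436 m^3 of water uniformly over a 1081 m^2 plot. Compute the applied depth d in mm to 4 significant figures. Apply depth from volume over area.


Approach: apply depth from volume over area, d = (V/A)*1000.
d = (436 / 1081) * 1000 = 403.3 mm
Therefore the applied depth d = 403.3 mm.


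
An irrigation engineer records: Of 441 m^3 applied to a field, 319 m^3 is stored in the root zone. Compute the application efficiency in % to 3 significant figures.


Approach: apply the application efficiency ratio, Ea = (stored/applied)*100.
Ea = (319/441)*100 = 72.3 %
Therefore the application efficiency = 72.3 %.


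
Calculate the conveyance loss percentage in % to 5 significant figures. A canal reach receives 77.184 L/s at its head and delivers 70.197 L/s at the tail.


Approach: apply the conveyance loss ratio, loss% = ((Q_head - Q_tail)/Q_head)*100.
loss = ((77.184 - 70.197)/77.184)*100 = 9.0524 %
Therefore the conveyance loss percentage = 9.0524 %.


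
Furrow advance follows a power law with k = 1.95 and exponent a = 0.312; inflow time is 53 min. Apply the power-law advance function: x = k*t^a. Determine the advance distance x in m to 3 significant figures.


x = 1.95 * 53^0.312 = 6.73 m
Therefore the advance distance x = 6.73 m.


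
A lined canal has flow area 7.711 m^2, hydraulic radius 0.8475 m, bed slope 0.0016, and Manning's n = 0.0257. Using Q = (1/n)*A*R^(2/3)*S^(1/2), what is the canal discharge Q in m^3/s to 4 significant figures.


Q = (1/0.0257) * 7.711 * 0.8475^(2/3) * 0.0016^(1/2) = 10.75 m^3/s
Therefore the canal discharge Q = 10.75 m^3/s.


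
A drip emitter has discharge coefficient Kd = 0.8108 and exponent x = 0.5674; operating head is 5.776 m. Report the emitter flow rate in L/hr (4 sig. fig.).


Approach: apply the emitter characteristic equation, q = Kd * h^x.
q = 0.8108 * 5.776^0.5674 = 2.193 L/hr
Therefore the emitter flow rate = 2.193 L/hr.


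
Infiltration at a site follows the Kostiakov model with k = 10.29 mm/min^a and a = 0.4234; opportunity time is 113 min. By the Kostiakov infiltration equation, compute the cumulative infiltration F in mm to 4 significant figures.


Approach: apply the Kostiakov infiltration equation, F = k*t^a.
F = 10.29 * 113^0.4234 = 76.15 mm
Therefore the cumulative infiltration F = 76.15 mm.


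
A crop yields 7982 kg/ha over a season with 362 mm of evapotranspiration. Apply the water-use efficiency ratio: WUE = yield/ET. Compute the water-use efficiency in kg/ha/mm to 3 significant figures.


WUE = 7982 / 362 = 22.0 kg/ha/mm
Therefore the water-use efficiency = 22.0 kg/ha/mm.


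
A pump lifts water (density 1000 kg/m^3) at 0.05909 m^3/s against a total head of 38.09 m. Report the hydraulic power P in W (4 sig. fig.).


Approach: apply the hydraulic power relation, P = rho*g*Q*H.
P = 1000 * 9.81 * 0.05909 * 38.09 = 22080 W
Therefore the hydraulic power P = 22080 W.


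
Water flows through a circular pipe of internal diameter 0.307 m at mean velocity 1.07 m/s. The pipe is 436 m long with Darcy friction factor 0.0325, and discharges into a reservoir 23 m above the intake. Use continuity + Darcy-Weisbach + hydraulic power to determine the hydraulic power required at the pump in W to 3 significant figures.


Approach: apply continuity + Darcy-Weisbach + hydraulic power, Q = A*v; hf = f*(L/D)*(v^2/(2g)); H = static + hf; P = rho*g*Q*H.
Step 1 — flow rate (continuity, Q = A*v):
  A = pi*(0.307/2)^2 = 0.074023 m^2
  Q = 0.074023 * 1.07 = 0.079205 m^3/s
Step 2 — friction head loss (Darcy-Weisbach):
  hf = 0.0325 * (436/0.307) * (1.07^2 / (2*9.81))
  hf = 2.6934 m
Step 3 — total head: H = 23 + 2.6934 = 25.693 m
Step 4 — hydraulic power (P = rho*g*Q*H):
  P = 1000 * 9.81 * 0.079205 * 25.693 = 20000 W
Therefore the hydraulic power required at the pump = 20000 W.


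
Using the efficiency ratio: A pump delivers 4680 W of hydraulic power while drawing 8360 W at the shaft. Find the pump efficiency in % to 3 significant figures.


Approach: apply the efficiency ratio, eta = (P_out/P_in)*100.
eta = (4680 / 8360) * 100 = 56.0 %
Therefore the pump efficiency = 56.0 %.


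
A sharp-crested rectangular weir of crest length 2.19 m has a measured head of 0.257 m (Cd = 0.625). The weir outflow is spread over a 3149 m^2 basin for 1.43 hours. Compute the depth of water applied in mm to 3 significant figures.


Approach: apply the rectangular weir equation with a volume-to-depth conversion, Q = (2/3)*Cd*L*sqrt(2g)*H^1.5; d = Q*t/A * 1000.
Step 1 — weir discharge:
  Q = (2/3)*0.625*2.19*sqrt(2*9.81)*0.257^1.5 = 0.52660 m^3/s
Step 2 — volume: V = 0.52660 * 1.43*3600 = 2710.9 m^3
Step 3 — depth: d = V/A * 1000 = 2710.9/3149 * 1000 = 861 mm
Therefore the depth of water applied = 861 mm.


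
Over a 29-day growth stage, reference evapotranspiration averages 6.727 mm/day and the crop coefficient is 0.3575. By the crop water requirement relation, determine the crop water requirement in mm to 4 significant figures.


Approach: apply the crop water requirement relation, CWR = ET0 * Kc * days.
CWR = 6.727 * 0.3575 * 29 = 69.74 mm
Therefore the crop water requirement = 69.74 mm.


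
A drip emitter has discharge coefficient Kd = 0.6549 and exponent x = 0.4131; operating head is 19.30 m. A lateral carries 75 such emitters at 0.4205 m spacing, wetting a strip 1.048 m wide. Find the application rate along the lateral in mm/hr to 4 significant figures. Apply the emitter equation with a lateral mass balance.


Approach: apply the emitter equation with a lateral mass balance, q = Kd*h^x; Q = n*q; rate = Q/(n*spacing*width).
Step 1 — single emitter flow (q = Kd*h^x):
  q = 0.6549 * 19.30^0.4131 = 2.22453 L/hr
Step 2 — total lateral flow: Q = 75 * 2.22453 = 166.840 L/hr
Step 3 — wetted area: A = 75 * 0.4205 * 1.048 = 33.0513 m^2
Step 4 — application rate: Q/A = 166.840/33.0513 = 5.048 mm/hr
Therefore the application rate along the lateral = 5.048 mm/hr.


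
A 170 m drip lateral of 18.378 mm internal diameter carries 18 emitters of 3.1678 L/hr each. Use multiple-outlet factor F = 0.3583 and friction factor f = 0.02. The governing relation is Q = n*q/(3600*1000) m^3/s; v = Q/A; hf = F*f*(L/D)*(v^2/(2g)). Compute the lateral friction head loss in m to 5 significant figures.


Q = 18*3.1678/(3600*1000) = 1.583900e-05 m^3/s
A = pi*(18.378e-3/2)^2 = 2.652689e-04 m^2, so v = Q/A = 0.05970922 m/s
hf = 0.3583*0.02*(170/0.018378)*(0.05970922^2/(2*9.81)) = 0.012045 m
Therefore the lateral friction head loss = 0.012045 m.


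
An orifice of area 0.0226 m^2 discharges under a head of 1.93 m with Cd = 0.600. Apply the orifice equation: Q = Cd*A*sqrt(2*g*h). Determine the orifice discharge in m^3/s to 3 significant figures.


Q = 0.600 * 0.0226 * sqrt(2*9.81*1.93) = 0.0834 m^3/s
Therefore the orifice discharge = 0.0834 m^3/s.


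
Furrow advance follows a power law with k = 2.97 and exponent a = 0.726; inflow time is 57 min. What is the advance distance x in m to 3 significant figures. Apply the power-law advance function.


Approach: apply the power-law advance function, x = k*t^a.
x = 2.97 * 57^0.726 = 55.9 m
Therefore the advance distance x = 55.9 m.


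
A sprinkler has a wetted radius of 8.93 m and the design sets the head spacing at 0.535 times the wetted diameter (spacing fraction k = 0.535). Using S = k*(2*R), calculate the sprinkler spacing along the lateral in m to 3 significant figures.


S = 0.535 * (2 * 8.93) = 9.56 m
Therefore the sprinkler spacing along the lateral = 9.56 m.


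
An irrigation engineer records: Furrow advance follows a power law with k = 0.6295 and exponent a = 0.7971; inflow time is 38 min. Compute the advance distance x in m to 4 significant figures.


Approach: apply the power-law advance function, x = k*t^a.
x = 0.6295 * 38^0.7971 = 11.44 m
Therefore the advance distance x = 11.44 m.


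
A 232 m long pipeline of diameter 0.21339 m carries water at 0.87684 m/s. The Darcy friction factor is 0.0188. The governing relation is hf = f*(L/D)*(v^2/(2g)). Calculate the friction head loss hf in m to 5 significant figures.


hf = 0.0188 * (232/0.21339) * (0.87684^2 / (2*9.81))
hf = 0.80096 m
Therefore the friction head loss hf = 0.80096 m.


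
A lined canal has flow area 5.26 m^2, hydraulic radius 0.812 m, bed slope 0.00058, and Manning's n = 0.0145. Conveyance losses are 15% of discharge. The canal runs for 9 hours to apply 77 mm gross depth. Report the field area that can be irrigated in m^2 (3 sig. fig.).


Approach: apply Manning's equation with a conveyance and depth budget, Q = (1/n)*A*R^(2/3)*S^(1/2); Q_field = Q*(1-loss); Area = Q_field*t/(d/1000).
Step 1 — canal discharge (Manning's equation):
  Q = (1/0.0145) * 5.26 * 0.812^(2/3) * 0.00058^(1/2) = 7.6039 m^3/s
Step 2 — delivered flow: Q_field = 7.6039*(1 - 15/100) = 6.4633 m^3/s
Step 3 — volume delivered: V = 6.4633 * 9*3600 = 209410 m^3
Step 4 — area served: A = V / (depth/1000) = 209410 / 0.077 = 2720000 m^2
Therefore the field area that can be irrigated = 2720000 m^2.


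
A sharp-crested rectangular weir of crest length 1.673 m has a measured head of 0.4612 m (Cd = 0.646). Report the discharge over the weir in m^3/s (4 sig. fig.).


Approach: apply the rectangular weir equation, Q = (2/3)*Cd*L*sqrt(2g)*H^1.5.
Q = (2/3)*0.646*1.673*sqrt(2*9.81)*0.4612^1.5 = 0.9996 m^3/s
Therefore the discharge over the weir = 0.9996 m^3/s.


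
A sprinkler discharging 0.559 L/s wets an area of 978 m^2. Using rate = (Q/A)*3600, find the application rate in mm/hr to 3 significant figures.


rate = (0.559 / 978) * 3600 = 2.06 mm/hr
Therefore the application rate = 2.06 mm/hr.


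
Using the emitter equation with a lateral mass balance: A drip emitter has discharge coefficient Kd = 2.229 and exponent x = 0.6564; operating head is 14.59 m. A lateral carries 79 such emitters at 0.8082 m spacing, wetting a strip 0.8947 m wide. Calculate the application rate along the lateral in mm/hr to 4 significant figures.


Approach: apply the emitter equation with a lateral mass balance, q = Kd*h^x; Q = n*q; rate = Q/(n*spacing*width).
Step 1 — single emitter flow (q = Kd*h^x):
  q = 2.229 * 14.59^0.6564 = 12.9478 L/hr
Step 2 — total lateral flow: Q = 79 * 12.9478 = 1022.88 L/hr
Step 3 — wetted area: A = 79 * 0.8082 * 0.8947 = 57.1246 m^2
Step 4 — application rate: Q/A = 1022.88/57.1246 = 17.91 mm/hr
Therefore the application rate along the lateral = 17.91 mm/hr.


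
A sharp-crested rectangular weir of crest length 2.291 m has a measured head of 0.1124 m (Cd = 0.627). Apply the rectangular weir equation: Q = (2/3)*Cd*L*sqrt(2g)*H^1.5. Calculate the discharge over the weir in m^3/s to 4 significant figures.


Q = (2/3)*0.627*2.291*sqrt(2*9.81)*0.1124^1.5 = 0.1598 m^3/s
Therefore the discharge over the weir = 0.1598 m^3/s.


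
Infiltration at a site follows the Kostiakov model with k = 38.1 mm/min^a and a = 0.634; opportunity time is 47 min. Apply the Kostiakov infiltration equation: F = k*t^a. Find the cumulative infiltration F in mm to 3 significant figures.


F = 38.1 * 47^0.634 = 438 mm
Therefore the cumulative infiltration F = 438 mm.


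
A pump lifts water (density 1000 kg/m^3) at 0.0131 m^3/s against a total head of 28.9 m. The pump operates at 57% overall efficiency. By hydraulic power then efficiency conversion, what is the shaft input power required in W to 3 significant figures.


Approach: apply hydraulic power then efficiency conversion, P = rho*g*Q*H; P_in = P/eta.
Step 1 — hydraulic power (P = rho*g*Q*H):
  P = 1000 * 9.81 * 0.0131 * 28.9 = 3714.0 W
Step 2 — input power: P_in = P/eta = 3714.0 / 0.57 = 6520 W
Therefore the shaft input power required = 6520 W.
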